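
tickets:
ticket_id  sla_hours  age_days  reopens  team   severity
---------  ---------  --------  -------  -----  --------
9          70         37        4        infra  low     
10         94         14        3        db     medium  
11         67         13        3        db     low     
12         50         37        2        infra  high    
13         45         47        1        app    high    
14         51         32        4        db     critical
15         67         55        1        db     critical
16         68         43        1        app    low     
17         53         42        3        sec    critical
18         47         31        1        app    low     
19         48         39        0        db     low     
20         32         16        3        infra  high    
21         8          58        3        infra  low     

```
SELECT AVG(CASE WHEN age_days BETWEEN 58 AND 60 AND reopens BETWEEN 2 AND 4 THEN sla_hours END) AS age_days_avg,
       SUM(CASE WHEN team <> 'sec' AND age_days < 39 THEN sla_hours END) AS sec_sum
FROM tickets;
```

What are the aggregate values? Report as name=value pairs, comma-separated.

age_days_avg=8, sec_sum=411

[age_days_avg: age_days BETWEEN 58 AND 60 AND reopens BETWEEN 2 AND 4]
ticket_id=9: ✗
ticket_id=10: ✗
ticket_id=11: ✗
ticket_id=12: ✗
ticket_id=13: ✗
ticket_id=14: ✗
ticket_id=15: ✗
ticket_id=16: ✗
ticket_id=17: ✗
ticket_id=18: ✗
ticket_id=19: ✗
ticket_id=20: ✗
ticket_id=21: ✓ → 8
age_days_avg = 8
—
[sec_sum: team <> 'sec' AND age_days < 39]
ticket_id=9: ✓ → 70
ticket_id=10: ✓ → 94
ticket_id=11: ✓ → 67
ticket_id=12: ✓ → 50
ticket_id=13: ✗
ticket_id=14: ✓ → 51
ticket_id=15: ✗
ticket_id=16: ✗
ticket_id=17: ✗
ticket_id=18: ✓ → 47
ticket_id=19: ✗
ticket_id=20: ✓ → 32
ticket_id=21: ✗
sec_sum = 70 + 94 + 67 + 50 + 51 + 47 + 32 = 411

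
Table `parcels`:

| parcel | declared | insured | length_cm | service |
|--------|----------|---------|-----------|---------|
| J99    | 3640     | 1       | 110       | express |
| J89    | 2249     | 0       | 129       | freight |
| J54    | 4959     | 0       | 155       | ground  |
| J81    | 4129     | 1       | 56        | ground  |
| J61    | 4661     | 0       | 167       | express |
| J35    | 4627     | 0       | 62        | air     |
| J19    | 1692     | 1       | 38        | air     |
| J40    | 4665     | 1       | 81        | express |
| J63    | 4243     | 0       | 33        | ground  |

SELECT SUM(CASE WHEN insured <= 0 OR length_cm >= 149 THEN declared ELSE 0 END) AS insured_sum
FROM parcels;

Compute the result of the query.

parcel=J99: ✗
parcel=J89: ✓ → 2249
parcel=J54: ✓ → 4959
parcel=J81: ✗
parcel=J61: ✓ → 4661
parcel=J35: ✓ → 4627
parcel=J19: ✗
parcel=J40: ✗
parcel=J63: ✓ → 4243
insured_sum = 2249 + 4959 + 4661 + 4627 + 4243 = 20739

20739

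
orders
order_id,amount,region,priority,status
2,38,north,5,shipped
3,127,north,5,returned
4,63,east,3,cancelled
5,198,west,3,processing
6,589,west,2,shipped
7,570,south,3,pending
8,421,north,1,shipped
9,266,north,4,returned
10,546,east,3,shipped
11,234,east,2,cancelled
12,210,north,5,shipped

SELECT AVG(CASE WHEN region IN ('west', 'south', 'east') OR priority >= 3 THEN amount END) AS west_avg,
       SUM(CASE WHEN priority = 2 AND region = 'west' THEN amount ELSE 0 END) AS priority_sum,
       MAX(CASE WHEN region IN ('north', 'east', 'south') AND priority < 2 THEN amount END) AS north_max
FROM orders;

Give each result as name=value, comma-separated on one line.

[west_avg: region IN ('west', 'south', 'east') OR priority >= 3]
order_id=2: ✓ → 38
order_id=3: ✓ → 127
order_id=4: ✓ → 63
order_id=5: ✓ → 198
order_id=6: ✓ → 589
order_id=7: ✓ → 570
order_id=8: ✗
order_id=9: ✓ → 266
order_id=10: ✓ → 546
order_id=11: ✓ → 234
order_id=12: ✓ → 210
west_avg = (38 + 127 + 63 + 198 + 589 + 570 + 266 + 546 + 234 + 210) / 10 = 284.1
—
[priority_sum: priority = 2 AND region = 'west']
order_id=2: ✗
order_id=3: ✗
order_id=4: ✗
order_id=5: ✗
order_id=6: ✓ → 589
order_id=7: ✗
order_id=8: ✗
order_id=9: ✗
order_id=10: ✗
order_id=11: ✗
order_id=12: ✗
priority_sum = 589
—
[north_max: region IN ('north', 'east', 'south') AND priority < 2]
order_id=2: ✗
order_id=3: ✗
order_id=4: ✗
order_id=5: ✗
order_id=6: ✗
order_id=7: ✗
order_id=8: ✓ → 421
order_id=9: ✗
order_id=10: ✗
order_id=11: ✗
order_id=12: ✗
north_max = MAX(421) = 421

west_avg=284.1, priority_sum=589, north_max=421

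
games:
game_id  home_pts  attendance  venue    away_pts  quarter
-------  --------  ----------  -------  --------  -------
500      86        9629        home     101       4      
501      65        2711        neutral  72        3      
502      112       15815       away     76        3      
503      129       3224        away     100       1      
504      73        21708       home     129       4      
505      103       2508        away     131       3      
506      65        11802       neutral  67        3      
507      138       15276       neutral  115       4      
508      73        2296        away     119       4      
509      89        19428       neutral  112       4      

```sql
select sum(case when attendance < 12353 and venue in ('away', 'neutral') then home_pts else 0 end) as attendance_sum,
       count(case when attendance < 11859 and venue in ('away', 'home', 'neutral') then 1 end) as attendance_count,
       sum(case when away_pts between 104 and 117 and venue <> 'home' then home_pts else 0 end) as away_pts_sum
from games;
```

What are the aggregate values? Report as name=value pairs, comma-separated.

[attendance_sum: attendance < 12353 and venue in ('away', 'neutral')]
game_id=500: ✗
game_id=501: ✓ → 65
game_id=502: ✗
game_id=503: ✓ → 129
game_id=504: ✗
game_id=505: ✓ → 103
game_id=506: ✓ → 65
game_id=507: ✗
game_id=508: ✓ → 73
game_id=509: ✗
attendance_sum = 65 + 129 + 103 + 65 + 73 = 435
—
[attendance_count: attendance < 11859 and venue in ('away', 'home', 'neutral')]
game_id=500: ✓ → 1
game_id=501: ✓ → 1
game_id=502: ✗
game_id=503: ✓ → 1
game_id=504: ✗
game_id=505: ✓ → 1
game_id=506: ✓ → 1
game_id=507: ✗
game_id=508: ✓ → 1
game_id=509: ✗
attendance_count = COUNT(1, 1, 1, 1, 1, 1) = 6
—
[away_pts_sum: away_pts between 104 and 117 and venue <> 'home']
game_id=500: ✗
game_id=501: ✗
game_id=502: ✗
game_id=503: ✗
game_id=504: ✗
game_id=505: ✗
game_id=506: ✗
game_id=507: ✓ → 138
game_id=508: ✗
game_id=509: ✓ → 89
away_pts_sum = 138 + 89 = 227

attendance_sum=435, attendance_count=6, away_pts_sum=227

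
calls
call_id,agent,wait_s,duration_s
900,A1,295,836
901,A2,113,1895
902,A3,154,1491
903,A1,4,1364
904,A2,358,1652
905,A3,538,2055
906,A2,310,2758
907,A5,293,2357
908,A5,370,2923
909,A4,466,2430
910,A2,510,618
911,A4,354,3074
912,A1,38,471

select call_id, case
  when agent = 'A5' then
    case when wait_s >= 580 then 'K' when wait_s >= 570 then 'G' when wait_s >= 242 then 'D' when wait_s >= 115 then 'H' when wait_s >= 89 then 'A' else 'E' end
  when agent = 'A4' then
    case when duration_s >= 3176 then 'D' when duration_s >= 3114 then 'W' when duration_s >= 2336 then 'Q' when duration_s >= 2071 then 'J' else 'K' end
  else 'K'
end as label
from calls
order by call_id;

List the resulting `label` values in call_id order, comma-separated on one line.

call_id=900: agent='A1' → outer ELSE → K
call_id=901: agent='A2' → outer ELSE → K
call_id=902: agent='A3' → outer ELSE → K
call_id=903: agent='A1' → outer ELSE → K
call_id=904: agent='A2' → outer ELSE → K
call_id=905: agent='A3' → outer ELSE → K
call_id=906: agent='A2' → outer ELSE → K
call_id=907: agent='A5' → inner[wait_s >= 242] → D
call_id=908: agent='A5' → inner[wait_s >= 242] → D
call_id=909: agent='A4' → inner[duration_s >= 2336] → Q
call_id=910: agent='A2' → outer ELSE → K
call_id=911: agent='A4' → inner[duration_s >= 2336] → Q
call_id=912: agent='A1' → outer ELSE → K

K, K, K, K, K, K, K, D, D, Q, K, Q, K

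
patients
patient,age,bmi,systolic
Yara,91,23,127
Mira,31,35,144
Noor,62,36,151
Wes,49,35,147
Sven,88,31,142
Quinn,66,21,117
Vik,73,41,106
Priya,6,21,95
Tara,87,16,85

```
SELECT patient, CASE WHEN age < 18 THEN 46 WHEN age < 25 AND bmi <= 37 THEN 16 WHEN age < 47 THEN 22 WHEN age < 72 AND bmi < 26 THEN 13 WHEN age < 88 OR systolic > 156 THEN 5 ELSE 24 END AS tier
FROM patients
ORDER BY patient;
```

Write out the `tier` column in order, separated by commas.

patient=Mira: age < 47 → 22
patient=Noor: age < 88 OR systolic > 156 → 5
patient=Priya: age < 18 → 46
patient=Quinn: age < 72 AND bmi < 26 → 13
patient=Sven: ELSE → 24
patient=Tara: age < 88 OR systolic > 156 → 5
patient=Vik: age < 88 OR systolic > 156 → 5
patient=Wes: age < 88 OR systolic > 156 → 5
patient=Yara: ELSE → 24

22, 5, 46, 13, 24, 5, 5, 5, 24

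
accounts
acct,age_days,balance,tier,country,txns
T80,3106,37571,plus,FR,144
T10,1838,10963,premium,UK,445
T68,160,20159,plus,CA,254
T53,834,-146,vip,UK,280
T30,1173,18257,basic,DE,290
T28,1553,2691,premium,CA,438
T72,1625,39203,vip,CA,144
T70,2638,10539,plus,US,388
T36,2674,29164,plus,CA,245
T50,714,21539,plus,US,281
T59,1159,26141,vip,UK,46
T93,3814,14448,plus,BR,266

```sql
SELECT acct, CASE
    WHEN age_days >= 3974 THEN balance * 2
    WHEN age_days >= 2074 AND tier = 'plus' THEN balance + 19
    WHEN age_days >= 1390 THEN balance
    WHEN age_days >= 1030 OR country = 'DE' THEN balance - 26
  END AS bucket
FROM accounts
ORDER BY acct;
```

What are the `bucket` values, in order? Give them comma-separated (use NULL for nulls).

10963, 2691, 18231, 29183, NULL, NULL, 26115, NULL, 10558, 39203, 37590, 14467

acct=T10: age_days >= 1390 → 10963
acct=T28: age_days >= 1390 → 2691
acct=T30: age_days >= 1030 OR country = 'DE' → 18231
acct=T36: age_days >= 2074 AND tier = 'plus' → 29183
acct=T50: (no match → NULL) → NULL
acct=T53: (no match → NULL) → NULL
acct=T59: age_days >= 1030 OR country = 'DE' → 26115
acct=T68: (no match → NULL) → NULL
acct=T70: age_days >= 2074 AND tier = 'plus' → 10558
acct=T72: age_days >= 1390 → 39203
acct=T80: age_days >= 2074 AND tier = 'plus' → 37590
acct=T93: age_days >= 2074 AND tier = 'plus' → 14467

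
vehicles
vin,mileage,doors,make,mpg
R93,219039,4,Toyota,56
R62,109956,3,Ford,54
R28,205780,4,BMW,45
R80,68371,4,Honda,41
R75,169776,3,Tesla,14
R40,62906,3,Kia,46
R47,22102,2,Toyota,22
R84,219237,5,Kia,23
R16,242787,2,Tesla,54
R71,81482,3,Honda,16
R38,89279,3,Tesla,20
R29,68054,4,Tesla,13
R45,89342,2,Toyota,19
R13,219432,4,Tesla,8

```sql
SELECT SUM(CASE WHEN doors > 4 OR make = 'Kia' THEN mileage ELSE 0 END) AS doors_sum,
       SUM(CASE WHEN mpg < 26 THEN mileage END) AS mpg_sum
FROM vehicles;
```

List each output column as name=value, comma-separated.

[doors_sum: doors > 4 OR make = 'Kia']
vin=R93: ✗
vin=R62: ✗
vin=R28: ✗
vin=R80: ✗
vin=R75: ✗
vin=R40: ✓ → 62906
vin=R47: ✗
vin=R84: ✓ → 219237
vin=R16: ✗
vin=R71: ✗
vin=R38: ✗
vin=R29: ✗
vin=R45: ✗
vin=R13: ✗
doors_sum = 62906 + 219237 = 282143
—
[mpg_sum: mpg < 26]
vin=R93: ✗
vin=R62: ✗
vin=R28: ✗
vin=R80: ✗
vin=R75: ✓ → 169776
vin=R40: ✗
vin=R47: ✓ → 22102
vin=R84: ✓ → 219237
vin=R16: ✗
vin=R71: ✓ → 81482
vin=R38: ✓ → 89279
vin=R29: ✓ → 68054
vin=R45: ✓ → 89342
vin=R13: ✓ → 219432
mpg_sum = 169776 + 22102 + 219237 + 81482 + 89279 + 68054 + 89342 + 219432 = 958704

doors_sum=282143, mpg_sum=958704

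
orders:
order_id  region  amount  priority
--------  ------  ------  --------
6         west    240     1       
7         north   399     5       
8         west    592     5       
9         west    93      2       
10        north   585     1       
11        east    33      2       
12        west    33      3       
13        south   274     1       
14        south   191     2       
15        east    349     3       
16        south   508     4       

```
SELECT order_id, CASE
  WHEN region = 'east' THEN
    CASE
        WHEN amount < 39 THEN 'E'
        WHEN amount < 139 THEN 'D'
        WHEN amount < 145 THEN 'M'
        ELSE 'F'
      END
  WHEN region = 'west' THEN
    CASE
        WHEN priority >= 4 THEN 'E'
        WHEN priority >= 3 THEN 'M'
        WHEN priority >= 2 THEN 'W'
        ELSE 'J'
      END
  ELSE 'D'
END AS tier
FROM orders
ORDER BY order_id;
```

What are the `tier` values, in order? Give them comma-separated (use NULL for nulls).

order_id=6: region='west' → inner[ELSE] → J
order_id=7: region='north' → outer ELSE → D
order_id=8: region='west' → inner[priority >= 4] → E
order_id=9: region='west' → inner[priority >= 2] → W
order_id=10: region='north' → outer ELSE → D
order_id=11: region='east' → inner[amount < 39] → E
order_id=12: region='west' → inner[priority >= 3] → M
order_id=13: region='south' → outer ELSE → D
order_id=14: region='south' → outer ELSE → D
order_id=15: region='east' → inner[ELSE] → F
order_id=16: region='south' → outer ELSE → D

J, D, E, W, D, E, M, D, D, F, D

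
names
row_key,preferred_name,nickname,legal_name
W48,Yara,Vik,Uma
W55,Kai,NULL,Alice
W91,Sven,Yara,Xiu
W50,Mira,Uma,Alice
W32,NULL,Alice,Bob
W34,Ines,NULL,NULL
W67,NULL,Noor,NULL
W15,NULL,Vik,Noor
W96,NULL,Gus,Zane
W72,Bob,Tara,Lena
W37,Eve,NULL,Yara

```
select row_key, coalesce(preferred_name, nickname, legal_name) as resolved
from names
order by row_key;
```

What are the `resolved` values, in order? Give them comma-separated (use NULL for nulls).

Vik, Alice, Ines, Eve, Yara, Mira, Kai, Noor, Bob, Sven, Gus

row_key=W15: preferred_name=NULL, nickname=Vik → Vik
row_key=W32: preferred_name=NULL, nickname=Alice → Alice
row_key=W34: preferred_name=Ines → Ines
row_key=W37: preferred_name=Eve → Eve
row_key=W48: preferred_name=Yara → Yara
row_key=W50: preferred_name=Mira → Mira
row_key=W55: preferred_name=Kai → Kai
row_key=W67: preferred_name=NULL, nickname=Noor → Noor
row_key=W72: preferred_name=Bob → Bob
row_key=W91: preferred_name=Sven → Sven
row_key=W96: preferred_name=NULL, nickname=Gus → Gus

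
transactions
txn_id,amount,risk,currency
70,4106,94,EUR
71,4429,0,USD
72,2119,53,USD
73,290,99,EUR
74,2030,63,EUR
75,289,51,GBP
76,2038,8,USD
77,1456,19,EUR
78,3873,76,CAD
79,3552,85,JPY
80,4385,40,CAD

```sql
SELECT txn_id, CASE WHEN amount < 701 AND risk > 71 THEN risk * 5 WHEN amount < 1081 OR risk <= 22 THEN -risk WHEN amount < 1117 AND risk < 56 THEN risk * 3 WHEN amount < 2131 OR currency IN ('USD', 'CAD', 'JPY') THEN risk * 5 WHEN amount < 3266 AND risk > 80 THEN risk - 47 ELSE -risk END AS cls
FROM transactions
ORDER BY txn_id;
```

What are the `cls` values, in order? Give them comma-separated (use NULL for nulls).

-94, 0, 265, 495, 315, -51, -8, -19, 380, 425, 200

txn_id=70: ELSE → -94
txn_id=71: amount < 1081 OR risk <= 22 → 0
txn_id=72: amount < 2131 OR currency IN ('USD', 'CAD', 'JPY') → 265
txn_id=73: amount < 701 AND risk > 71 → 495
txn_id=74: amount < 2131 OR currency IN ('USD', 'CAD', 'JPY') → 315
txn_id=75: amount < 1081 OR risk <= 22 → -51
txn_id=76: amount < 1081 OR risk <= 22 → -8
txn_id=77: amount < 1081 OR risk <= 22 → -19
txn_id=78: amount < 2131 OR currency IN ('USD', 'CAD', 'JPY') → 380
txn_id=79: amount < 2131 OR currency IN ('USD', 'CAD', 'JPY') → 425
txn_id=80: amount < 2131 OR currency IN ('USD', 'CAD', 'JPY') → 200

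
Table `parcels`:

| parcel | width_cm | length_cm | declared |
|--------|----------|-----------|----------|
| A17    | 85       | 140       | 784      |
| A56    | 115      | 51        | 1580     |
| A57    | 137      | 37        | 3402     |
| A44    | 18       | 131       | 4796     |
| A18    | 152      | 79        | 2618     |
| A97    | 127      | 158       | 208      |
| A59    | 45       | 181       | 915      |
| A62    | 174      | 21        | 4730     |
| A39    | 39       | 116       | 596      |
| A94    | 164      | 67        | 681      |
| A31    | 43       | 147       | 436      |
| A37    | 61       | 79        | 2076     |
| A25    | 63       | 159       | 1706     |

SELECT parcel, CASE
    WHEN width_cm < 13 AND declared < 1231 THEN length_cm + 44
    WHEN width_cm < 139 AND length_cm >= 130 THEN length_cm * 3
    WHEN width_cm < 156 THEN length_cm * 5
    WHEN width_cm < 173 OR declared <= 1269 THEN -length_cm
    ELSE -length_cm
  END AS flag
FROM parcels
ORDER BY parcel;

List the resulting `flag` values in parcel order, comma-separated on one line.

420, 395, 477, 441, 395, 580, 393, 255, 185, 543, -21, -67, 474

parcel=A17: width_cm < 139 AND length_cm >= 130 → 420
parcel=A18: width_cm < 156 → 395
parcel=A25: width_cm < 139 AND length_cm >= 130 → 477
parcel=A31: width_cm < 139 AND length_cm >= 130 → 441
parcel=A37: width_cm < 156 → 395
parcel=A39: width_cm < 156 → 580
parcel=A44: width_cm < 139 AND length_cm >= 130 → 393
parcel=A56: width_cm < 156 → 255
parcel=A57: width_cm < 156 → 185
parcel=A59: width_cm < 139 AND length_cm >= 130 → 543
parcel=A62: ELSE → -21
parcel=A94: width_cm < 173 OR declared <= 1269 → -67
parcel=A97: width_cm < 139 AND length_cm >= 130 → 474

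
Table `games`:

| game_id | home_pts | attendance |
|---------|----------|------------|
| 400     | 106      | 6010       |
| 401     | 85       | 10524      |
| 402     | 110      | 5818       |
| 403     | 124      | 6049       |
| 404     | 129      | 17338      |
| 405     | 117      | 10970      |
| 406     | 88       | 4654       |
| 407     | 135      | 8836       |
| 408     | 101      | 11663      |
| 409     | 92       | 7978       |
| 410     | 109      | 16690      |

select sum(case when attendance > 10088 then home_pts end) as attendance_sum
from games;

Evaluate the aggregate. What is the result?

541

game_id=400: ✗
game_id=401: ✓ → 85
game_id=402: ✗
game_id=403: ✗
game_id=404: ✓ → 129
game_id=405: ✓ → 117
game_id=406: ✗
game_id=407: ✗
game_id=408: ✓ → 101
game_id=409: ✗
game_id=410: ✓ → 109
attendance_sum = 85 + 129 + 117 + 101 + 109 = 541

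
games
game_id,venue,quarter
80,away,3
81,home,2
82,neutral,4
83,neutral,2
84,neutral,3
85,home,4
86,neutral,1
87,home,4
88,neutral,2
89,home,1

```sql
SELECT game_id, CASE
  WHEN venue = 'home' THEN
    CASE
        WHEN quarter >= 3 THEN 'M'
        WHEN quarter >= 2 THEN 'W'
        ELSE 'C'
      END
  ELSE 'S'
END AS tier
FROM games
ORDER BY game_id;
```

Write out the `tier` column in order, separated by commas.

S, W, S, S, S, M, S, M, S, C

game_id=80: venue='away' → outer ELSE → S
game_id=81: venue='home' → inner[quarter >= 2] → W
game_id=82: venue='neutral' → outer ELSE → S
game_id=83: venue='neutral' → outer ELSE → S
game_id=84: venue='neutral' → outer ELSE → S
game_id=85: venue='home' → inner[quarter >= 3] → M
game_id=86: venue='neutral' → outer ELSE → S
game_id=87: venue='home' → inner[quarter >= 3] → M
game_id=88: venue='neutral' → outer ELSE → S
game_id=89: venue='home' → inner[ELSE] → C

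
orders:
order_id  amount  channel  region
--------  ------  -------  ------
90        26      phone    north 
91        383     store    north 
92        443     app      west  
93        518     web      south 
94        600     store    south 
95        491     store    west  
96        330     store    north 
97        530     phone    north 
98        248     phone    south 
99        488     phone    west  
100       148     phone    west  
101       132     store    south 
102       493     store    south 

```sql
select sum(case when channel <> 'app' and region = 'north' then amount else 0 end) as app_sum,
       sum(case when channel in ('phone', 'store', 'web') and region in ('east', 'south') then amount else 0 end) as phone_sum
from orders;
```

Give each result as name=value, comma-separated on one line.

[app_sum: channel <> 'app' and region = 'north']
order_id=90: ✓ → 26
order_id=91: ✓ → 383
order_id=92: ✗
order_id=93: ✗
order_id=94: ✗
order_id=95: ✗
order_id=96: ✓ → 330
order_id=97: ✓ → 530
order_id=98: ✗
order_id=99: ✗
order_id=100: ✗
order_id=101: ✗
order_id=102: ✗
app_sum = 26 + 383 + 330 + 530 = 1269
—
[phone_sum: channel in ('phone', 'store', 'web') and region in ('east', 'south')]
order_id=90: ✗
order_id=91: ✗
order_id=92: ✗
order_id=93: ✓ → 518
order_id=94: ✓ → 600
order_id=95: ✗
order_id=96: ✗
order_id=97: ✗
order_id=98: ✓ → 248
order_id=99: ✗
order_id=100: ✗
order_id=101: ✓ → 132
order_id=102: ✓ → 493
phone_sum = 518 + 600 + 248 + 132 + 493 = 1991

app_sum=1269, phone_sum=1991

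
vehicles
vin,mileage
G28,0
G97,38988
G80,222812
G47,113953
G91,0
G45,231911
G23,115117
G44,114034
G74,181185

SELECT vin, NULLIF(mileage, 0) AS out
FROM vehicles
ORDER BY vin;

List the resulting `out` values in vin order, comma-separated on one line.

115117, NULL, 114034, 231911, 113953, 181185, 222812, NULL, 38988

vin=G23: mileage=115117 vs 0: differ → 115117
vin=G28: mileage=0 vs 0: equal → NULL
vin=G44: mileage=114034 vs 0: differ → 114034
vin=G45: mileage=231911 vs 0: differ → 231911
vin=G47: mileage=113953 vs 0: differ → 113953
vin=G74: mileage=181185 vs 0: differ → 181185
vin=G80: mileage=222812 vs 0: differ → 222812
vin=G91: mileage=0 vs 0: equal → NULL
vin=G97: mileage=38988 vs 0: differ → 38988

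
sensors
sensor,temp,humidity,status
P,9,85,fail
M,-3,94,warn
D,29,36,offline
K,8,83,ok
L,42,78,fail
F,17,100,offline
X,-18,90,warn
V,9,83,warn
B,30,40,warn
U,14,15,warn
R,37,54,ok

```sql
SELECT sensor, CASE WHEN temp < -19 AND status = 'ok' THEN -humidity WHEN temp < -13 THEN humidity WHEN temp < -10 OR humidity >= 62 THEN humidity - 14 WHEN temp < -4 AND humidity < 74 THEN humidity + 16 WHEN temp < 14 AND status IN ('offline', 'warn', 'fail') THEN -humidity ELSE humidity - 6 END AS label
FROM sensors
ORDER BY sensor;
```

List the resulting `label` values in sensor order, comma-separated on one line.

sensor=B: ELSE → 34
sensor=D: ELSE → 30
sensor=F: temp < -10 OR humidity >= 62 → 86
sensor=K: temp < -10 OR humidity >= 62 → 69
sensor=L: temp < -10 OR humidity >= 62 → 64
sensor=M: temp < -10 OR humidity >= 62 → 80
sensor=P: temp < -10 OR humidity >= 62 → 71
sensor=R: ELSE → 48
sensor=U: ELSE → 9
sensor=V: temp < -10 OR humidity >= 62 → 69
sensor=X: temp < -13 → 90

34, 30, 86, 69, 64, 80, 71, 48, 9, 69, 90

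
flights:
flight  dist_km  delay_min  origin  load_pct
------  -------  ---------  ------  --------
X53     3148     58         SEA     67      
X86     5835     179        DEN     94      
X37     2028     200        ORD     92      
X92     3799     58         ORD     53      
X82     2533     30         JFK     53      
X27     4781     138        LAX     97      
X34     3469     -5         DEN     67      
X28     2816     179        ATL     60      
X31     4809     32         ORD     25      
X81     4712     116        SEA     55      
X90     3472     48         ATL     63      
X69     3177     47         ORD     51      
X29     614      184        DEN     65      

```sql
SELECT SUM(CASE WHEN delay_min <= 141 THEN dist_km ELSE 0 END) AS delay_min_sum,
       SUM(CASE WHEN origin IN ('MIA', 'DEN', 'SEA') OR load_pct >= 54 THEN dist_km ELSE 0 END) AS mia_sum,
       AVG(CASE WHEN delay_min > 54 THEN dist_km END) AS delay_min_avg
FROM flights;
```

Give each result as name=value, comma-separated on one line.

delay_min_sum=33900, mia_sum=30875, delay_min_avg=3466.625

[delay_min_sum: delay_min <= 141]
flight=X53: ✓ → 3148
flight=X86: ✗
flight=X37: ✗
flight=X92: ✓ → 3799
flight=X82: ✓ → 2533
flight=X27: ✓ → 4781
flight=X34: ✓ → 3469
flight=X28: ✗
flight=X31: ✓ → 4809
flight=X81: ✓ → 4712
flight=X90: ✓ → 3472
flight=X69: ✓ → 3177
flight=X29: ✗
delay_min_sum = 3148 + 3799 + 2533 + 4781 + 3469 + 4809 + 4712 + 3472 + 3177 = 33900
—
[mia_sum: origin IN ('MIA', 'DEN', 'SEA') OR load_pct >= 54]
flight=X53: ✓ → 3148
flight=X86: ✓ → 5835
flight=X37: ✓ → 2028
flight=X92: ✗
flight=X82: ✗
flight=X27: ✓ → 4781
flight=X34: ✓ → 3469
flight=X28: ✓ → 2816
flight=X31: ✗
flight=X81: ✓ → 4712
flight=X90: ✓ → 3472
flight=X69: ✗
flight=X29: ✓ → 614
mia_sum = 3148 + 5835 + 2028 + 4781 + 3469 + 2816 + 4712 + 3472 + 614 = 30875
—
[delay_min_avg: delay_min > 54]
flight=X53: ✓ → 3148
flight=X86: ✓ → 5835
flight=X37: ✓ → 2028
flight=X92: ✓ → 3799
flight=X82: ✗
flight=X27: ✓ → 4781
flight=X34: ✗
flight=X28: ✓ → 2816
flight=X31: ✗
flight=X81: ✓ → 4712
flight=X90: ✗
flight=X69: ✗
flight=X29: ✓ → 614
delay_min_avg = (3148 + 5835 + 2028 + 3799 + 4781 + 2816 + 4712 + 614) / 8 = 3466.625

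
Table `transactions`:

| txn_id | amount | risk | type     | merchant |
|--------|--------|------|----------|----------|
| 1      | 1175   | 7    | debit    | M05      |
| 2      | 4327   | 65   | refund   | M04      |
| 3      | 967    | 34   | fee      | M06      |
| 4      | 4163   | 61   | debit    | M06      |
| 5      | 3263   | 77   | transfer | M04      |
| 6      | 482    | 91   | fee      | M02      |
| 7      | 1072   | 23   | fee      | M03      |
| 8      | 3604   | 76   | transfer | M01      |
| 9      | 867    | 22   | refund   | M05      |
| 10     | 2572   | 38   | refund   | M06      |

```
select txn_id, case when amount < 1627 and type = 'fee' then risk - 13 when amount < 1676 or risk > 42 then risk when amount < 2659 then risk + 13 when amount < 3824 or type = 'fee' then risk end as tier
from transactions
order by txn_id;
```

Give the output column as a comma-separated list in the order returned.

7, 65, 21, 61, 77, 78, 10, 76, 22, 51

txn_id=1: amount < 1676 or risk > 42 → 7
txn_id=2: amount < 1676 or risk > 42 → 65
txn_id=3: amount < 1627 and type = 'fee' → 21
txn_id=4: amount < 1676 or risk > 42 → 61
txn_id=5: amount < 1676 or risk > 42 → 77
txn_id=6: amount < 1627 and type = 'fee' → 78
txn_id=7: amount < 1627 and type = 'fee' → 10
txn_id=8: amount < 1676 or risk > 42 → 76
txn_id=9: amount < 1676 or risk > 42 → 22
txn_id=10: amount < 2659 → 51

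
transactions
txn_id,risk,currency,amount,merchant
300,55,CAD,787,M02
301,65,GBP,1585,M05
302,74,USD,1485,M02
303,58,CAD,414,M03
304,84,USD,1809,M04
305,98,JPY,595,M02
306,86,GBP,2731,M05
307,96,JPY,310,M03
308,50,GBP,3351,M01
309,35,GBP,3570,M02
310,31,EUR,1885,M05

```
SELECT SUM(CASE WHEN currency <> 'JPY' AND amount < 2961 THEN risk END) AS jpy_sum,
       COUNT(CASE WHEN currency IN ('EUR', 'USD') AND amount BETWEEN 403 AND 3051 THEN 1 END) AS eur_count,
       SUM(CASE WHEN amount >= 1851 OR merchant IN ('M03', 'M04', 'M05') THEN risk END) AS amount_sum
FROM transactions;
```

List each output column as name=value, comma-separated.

jpy_sum=453, eur_count=3, amount_sum=505

[jpy_sum: currency <> 'JPY' AND amount < 2961]
txn_id=300: ✓ → 55
txn_id=301: ✓ → 65
txn_id=302: ✓ → 74
txn_id=303: ✓ → 58
txn_id=304: ✓ → 84
txn_id=305: ✗
txn_id=306: ✓ → 86
txn_id=307: ✗
txn_id=308: ✗
txn_id=309: ✗
txn_id=310: ✓ → 31
jpy_sum = 55 + 65 + 74 + 58 + 84 + 86 + 31 = 453
—
[eur_count: currency IN ('EUR', 'USD') AND amount BETWEEN 403 AND 3051]
txn_id=300: ✗
txn_id=301: ✗
txn_id=302: ✓ → 1
txn_id=303: ✗
txn_id=304: ✓ → 1
txn_id=305: ✗
txn_id=306: ✗
txn_id=307: ✗
txn_id=308: ✗
txn_id=309: ✗
txn_id=310: ✓ → 1
eur_count = COUNT(1, 1, 1) = 3
—
[amount_sum: amount >= 1851 OR merchant IN ('M03', 'M04', 'M05')]
txn_id=300: ✗
txn_id=301: ✓ → 65
txn_id=302: ✗
txn_id=303: ✓ → 58
txn_id=304: ✓ → 84
txn_id=305: ✗
txn_id=306: ✓ → 86
txn_id=307: ✓ → 96
txn_id=308: ✓ → 50
txn_id=309: ✓ → 35
txn_id=310: ✓ → 31
amount_sum = 65 + 58 + 84 + 86 + 96 + 50 + 35 + 31 = 505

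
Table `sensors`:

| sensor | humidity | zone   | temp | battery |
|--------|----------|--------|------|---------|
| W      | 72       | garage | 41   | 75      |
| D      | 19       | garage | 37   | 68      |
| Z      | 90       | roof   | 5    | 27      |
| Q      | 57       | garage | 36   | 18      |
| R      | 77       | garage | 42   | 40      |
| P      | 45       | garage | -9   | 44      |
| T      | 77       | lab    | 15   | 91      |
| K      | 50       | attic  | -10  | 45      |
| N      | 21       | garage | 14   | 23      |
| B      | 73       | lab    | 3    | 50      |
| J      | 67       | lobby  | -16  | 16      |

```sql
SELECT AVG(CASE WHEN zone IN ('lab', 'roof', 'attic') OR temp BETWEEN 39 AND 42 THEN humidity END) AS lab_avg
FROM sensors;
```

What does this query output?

73.1666666667

sensor=W: ✓ → 72
sensor=D: ✗
sensor=Z: ✓ → 90
sensor=Q: ✗
sensor=R: ✓ → 77
sensor=P: ✗
sensor=T: ✓ → 77
sensor=K: ✓ → 50
sensor=N: ✗
sensor=B: ✓ → 73
sensor=J: ✗
lab_avg = (72 + 90 + 77 + 77 + 50 + 73) / 6 = 73.1666666667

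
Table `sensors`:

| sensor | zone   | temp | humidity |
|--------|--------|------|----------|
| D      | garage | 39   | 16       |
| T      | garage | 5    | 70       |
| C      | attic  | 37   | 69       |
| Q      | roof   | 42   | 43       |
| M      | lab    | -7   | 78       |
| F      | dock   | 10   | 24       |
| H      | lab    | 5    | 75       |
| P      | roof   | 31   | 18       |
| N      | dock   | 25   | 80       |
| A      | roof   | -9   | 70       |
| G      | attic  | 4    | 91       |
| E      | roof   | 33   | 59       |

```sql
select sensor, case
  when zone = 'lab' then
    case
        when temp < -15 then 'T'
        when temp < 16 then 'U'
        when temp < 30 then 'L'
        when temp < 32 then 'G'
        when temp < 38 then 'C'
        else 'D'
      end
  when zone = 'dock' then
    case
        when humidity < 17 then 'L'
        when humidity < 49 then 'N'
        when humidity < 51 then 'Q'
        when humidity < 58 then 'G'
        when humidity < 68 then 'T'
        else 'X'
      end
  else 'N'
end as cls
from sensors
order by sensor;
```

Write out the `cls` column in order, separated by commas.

N, N, N, N, N, N, U, U, X, N, N, N

sensor=A: zone='roof' → outer ELSE → N
sensor=C: zone='attic' → outer ELSE → N
sensor=D: zone='garage' → outer ELSE → N
sensor=E: zone='roof' → outer ELSE → N
sensor=F: zone='dock' → inner[humidity < 49] → N
sensor=G: zone='attic' → outer ELSE → N
sensor=H: zone='lab' → inner[temp < 16] → U
sensor=M: zone='lab' → inner[temp < 16] → U
sensor=N: zone='dock' → inner[ELSE] → X
sensor=P: zone='roof' → outer ELSE → N
sensor=Q: zone='roof' → outer ELSE → N
sensor=T: zone='garage' → outer ELSE → N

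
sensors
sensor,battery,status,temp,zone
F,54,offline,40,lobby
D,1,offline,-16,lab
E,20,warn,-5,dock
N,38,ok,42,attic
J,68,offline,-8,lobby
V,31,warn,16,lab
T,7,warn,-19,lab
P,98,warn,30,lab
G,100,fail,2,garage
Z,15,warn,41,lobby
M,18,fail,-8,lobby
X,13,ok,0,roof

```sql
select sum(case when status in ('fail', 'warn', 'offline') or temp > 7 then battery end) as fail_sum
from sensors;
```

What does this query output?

sensor=F: ✓ → 54
sensor=D: ✓ → 1
sensor=E: ✓ → 20
sensor=N: ✓ → 38
sensor=J: ✓ → 68
sensor=V: ✓ → 31
sensor=T: ✓ → 7
sensor=P: ✓ → 98
sensor=G: ✓ → 100
sensor=Z: ✓ → 15
sensor=M: ✓ → 18
sensor=X: ✗
fail_sum = 54 + 1 + 20 + 38 + 68 + 31 + 7 + 98 + 100 + 15 + 18 = 450

450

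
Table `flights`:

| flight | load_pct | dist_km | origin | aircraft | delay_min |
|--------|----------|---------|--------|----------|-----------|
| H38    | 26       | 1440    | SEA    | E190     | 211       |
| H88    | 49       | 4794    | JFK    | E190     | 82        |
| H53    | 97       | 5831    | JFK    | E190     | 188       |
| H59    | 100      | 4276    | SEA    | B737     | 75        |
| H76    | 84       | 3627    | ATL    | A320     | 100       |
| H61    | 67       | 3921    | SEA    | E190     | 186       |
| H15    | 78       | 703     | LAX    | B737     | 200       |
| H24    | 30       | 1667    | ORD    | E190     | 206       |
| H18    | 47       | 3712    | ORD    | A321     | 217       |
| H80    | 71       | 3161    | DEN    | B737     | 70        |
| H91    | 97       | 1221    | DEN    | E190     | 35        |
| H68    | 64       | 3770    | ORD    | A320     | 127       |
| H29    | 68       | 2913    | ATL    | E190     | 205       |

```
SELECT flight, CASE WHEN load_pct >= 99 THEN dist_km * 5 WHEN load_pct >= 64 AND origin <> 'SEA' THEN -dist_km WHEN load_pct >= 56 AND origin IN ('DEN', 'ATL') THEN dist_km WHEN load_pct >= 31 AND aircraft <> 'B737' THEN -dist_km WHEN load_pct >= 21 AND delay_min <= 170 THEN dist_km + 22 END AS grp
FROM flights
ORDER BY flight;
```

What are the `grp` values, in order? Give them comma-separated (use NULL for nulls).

-703, -3712, NULL, -2913, NULL, -5831, 21380, -3921, -3770, -3627, -3161, -4794, -1221

flight=H15: load_pct >= 64 AND origin <> 'SEA' → -703
flight=H18: load_pct >= 31 AND aircraft <> 'B737' → -3712
flight=H24: (no match → NULL) → NULL
flight=H29: load_pct >= 64 AND origin <> 'SEA' → -2913
flight=H38: (no match → NULL) → NULL
flight=H53: load_pct >= 64 AND origin <> 'SEA' → -5831
flight=H59: load_pct >= 99 → 21380
flight=H61: load_pct >= 31 AND aircraft <> 'B737' → -3921
flight=H68: load_pct >= 64 AND origin <> 'SEA' → -3770
flight=H76: load_pct >= 64 AND origin <> 'SEA' → -3627
flight=H80: load_pct >= 64 AND origin <> 'SEA' → -3161
flight=H88: load_pct >= 31 AND aircraft <> 'B737' → -4794
flight=H91: load_pct >= 64 AND origin <> 'SEA' → -1221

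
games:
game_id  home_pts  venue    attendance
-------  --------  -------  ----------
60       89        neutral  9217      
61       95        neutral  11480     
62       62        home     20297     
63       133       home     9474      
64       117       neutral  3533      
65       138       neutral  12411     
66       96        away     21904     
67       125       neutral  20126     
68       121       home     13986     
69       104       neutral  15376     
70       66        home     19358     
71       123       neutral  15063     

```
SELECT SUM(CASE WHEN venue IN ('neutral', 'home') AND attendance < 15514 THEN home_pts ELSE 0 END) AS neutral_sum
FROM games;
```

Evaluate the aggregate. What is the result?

game_id=60: ✓ → 89
game_id=61: ✓ → 95
game_id=62: ✗
game_id=63: ✓ → 133
game_id=64: ✓ → 117
game_id=65: ✓ → 138
game_id=66: ✗
game_id=67: ✗
game_id=68: ✓ → 121
game_id=69: ✓ → 104
game_id=70: ✗
game_id=71: ✓ → 123
neutral_sum = 89 + 95 + 133 + 117 + 138 + 121 + 104 + 123 = 920

920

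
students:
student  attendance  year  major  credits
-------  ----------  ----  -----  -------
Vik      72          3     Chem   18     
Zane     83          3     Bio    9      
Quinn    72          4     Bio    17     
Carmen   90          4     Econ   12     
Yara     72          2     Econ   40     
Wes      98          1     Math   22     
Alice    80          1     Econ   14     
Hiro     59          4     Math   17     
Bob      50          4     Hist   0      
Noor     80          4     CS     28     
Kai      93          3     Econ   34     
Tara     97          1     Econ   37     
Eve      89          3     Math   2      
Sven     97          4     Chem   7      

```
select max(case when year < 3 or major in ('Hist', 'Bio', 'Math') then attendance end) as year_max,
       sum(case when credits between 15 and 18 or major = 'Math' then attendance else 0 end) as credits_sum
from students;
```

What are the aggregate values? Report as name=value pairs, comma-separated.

[year_max: year < 3 or major in ('Hist', 'Bio', 'Math')]
student=Vik: ✗
student=Zane: ✓ → 83
student=Quinn: ✓ → 72
student=Carmen: ✗
student=Yara: ✓ → 72
student=Wes: ✓ → 98
student=Alice: ✓ → 80
student=Hiro: ✓ → 59
student=Bob: ✓ → 50
student=Noor: ✗
student=Kai: ✗
student=Tara: ✓ → 97
student=Eve: ✓ → 89
student=Sven: ✗
year_max = MAX(83, 72, 72, 98, 80, 59, 50, 97, 89) = 98
—
[credits_sum: credits between 15 and 18 or major = 'Math']
student=Vik: ✓ → 72
student=Zane: ✗
student=Quinn: ✓ → 72
student=Carmen: ✗
student=Yara: ✗
student=Wes: ✓ → 98
student=Alice: ✗
student=Hiro: ✓ → 59
student=Bob: ✗
student=Noor: ✗
student=Kai: ✗
student=Tara: ✗
student=Eve: ✓ → 89
student=Sven: ✗
credits_sum = 72 + 72 + 98 + 59 + 89 = 390

year_max=98, credits_sum=390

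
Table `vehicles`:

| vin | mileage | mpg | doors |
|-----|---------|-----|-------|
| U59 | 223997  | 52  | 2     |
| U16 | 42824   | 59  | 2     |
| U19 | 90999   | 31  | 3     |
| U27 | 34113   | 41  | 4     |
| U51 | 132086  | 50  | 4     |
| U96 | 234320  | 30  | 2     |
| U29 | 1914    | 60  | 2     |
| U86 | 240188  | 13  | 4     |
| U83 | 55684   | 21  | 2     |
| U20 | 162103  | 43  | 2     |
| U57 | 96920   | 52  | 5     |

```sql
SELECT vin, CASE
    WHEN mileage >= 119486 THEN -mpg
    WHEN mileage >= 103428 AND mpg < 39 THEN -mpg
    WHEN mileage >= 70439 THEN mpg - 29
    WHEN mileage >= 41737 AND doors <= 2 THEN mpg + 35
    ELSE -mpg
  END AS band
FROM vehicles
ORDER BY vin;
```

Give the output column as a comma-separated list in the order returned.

vin=U16: mileage >= 41737 AND doors <= 2 → 94
vin=U19: mileage >= 70439 → 2
vin=U20: mileage >= 119486 → -43
vin=U27: ELSE → -41
vin=U29: ELSE → -60
vin=U51: mileage >= 119486 → -50
vin=U57: mileage >= 70439 → 23
vin=U59: mileage >= 119486 → -52
vin=U83: mileage >= 41737 AND doors <= 2 → 56
vin=U86: mileage >= 119486 → -13
vin=U96: mileage >= 119486 → -30

94, 2, -43, -41, -60, -50, 23, -52, 56, -13, -30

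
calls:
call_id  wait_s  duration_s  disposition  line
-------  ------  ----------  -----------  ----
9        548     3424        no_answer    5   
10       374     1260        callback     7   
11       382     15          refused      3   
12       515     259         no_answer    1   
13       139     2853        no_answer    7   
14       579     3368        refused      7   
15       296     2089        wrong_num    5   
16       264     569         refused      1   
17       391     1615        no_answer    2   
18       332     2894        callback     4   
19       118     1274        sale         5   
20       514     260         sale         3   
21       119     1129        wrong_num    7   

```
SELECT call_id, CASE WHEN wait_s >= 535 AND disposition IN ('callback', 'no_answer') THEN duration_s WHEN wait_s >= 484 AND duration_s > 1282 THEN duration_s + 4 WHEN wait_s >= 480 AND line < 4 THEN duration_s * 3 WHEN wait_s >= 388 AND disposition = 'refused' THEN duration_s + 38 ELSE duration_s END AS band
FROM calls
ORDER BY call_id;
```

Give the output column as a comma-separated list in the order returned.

3424, 1260, 15, 777, 2853, 3372, 2089, 569, 1615, 2894, 1274, 780, 1129

call_id=9: wait_s >= 535 AND disposition IN ('callback', 'no_answer') → 3424
call_id=10: ELSE → 1260
call_id=11: ELSE → 15
call_id=12: wait_s >= 480 AND line < 4 → 777
call_id=13: ELSE → 2853
call_id=14: wait_s >= 484 AND duration_s > 1282 → 3372
call_id=15: ELSE → 2089
call_id=16: ELSE → 569
call_id=17: ELSE → 1615
call_id=18: ELSE → 2894
call_id=19: ELSE → 1274
call_id=20: wait_s >= 480 AND line < 4 → 780
call_id=21: ELSE → 1129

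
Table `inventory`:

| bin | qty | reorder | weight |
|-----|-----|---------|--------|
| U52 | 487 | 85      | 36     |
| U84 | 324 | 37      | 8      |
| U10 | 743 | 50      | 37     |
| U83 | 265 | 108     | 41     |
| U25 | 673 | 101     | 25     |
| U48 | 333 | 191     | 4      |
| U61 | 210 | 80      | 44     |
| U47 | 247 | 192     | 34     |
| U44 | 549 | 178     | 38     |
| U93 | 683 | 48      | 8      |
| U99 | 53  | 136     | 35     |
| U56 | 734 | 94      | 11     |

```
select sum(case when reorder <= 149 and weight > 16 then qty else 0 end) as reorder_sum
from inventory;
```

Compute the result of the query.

bin=U52: ✓ → 487
bin=U84: ✗
bin=U10: ✓ → 743
bin=U83: ✓ → 265
bin=U25: ✓ → 673
bin=U48: ✗
bin=U61: ✓ → 210
bin=U47: ✗
bin=U44: ✗
bin=U93: ✗
bin=U99: ✓ → 53
bin=U56: ✗
reorder_sum = 487 + 743 + 265 + 673 + 210 + 53 = 2431

2431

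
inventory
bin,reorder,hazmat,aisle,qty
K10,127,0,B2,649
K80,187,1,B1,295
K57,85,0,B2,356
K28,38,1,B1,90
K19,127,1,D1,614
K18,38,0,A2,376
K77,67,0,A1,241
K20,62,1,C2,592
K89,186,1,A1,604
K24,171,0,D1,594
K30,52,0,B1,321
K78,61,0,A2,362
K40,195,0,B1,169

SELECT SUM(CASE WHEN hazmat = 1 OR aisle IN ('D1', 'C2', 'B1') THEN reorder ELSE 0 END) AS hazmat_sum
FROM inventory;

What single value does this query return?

bin=K10: ✗
bin=K80: ✓ → 187
bin=K57: ✗
bin=K28: ✓ → 38
bin=K19: ✓ → 127
bin=K18: ✗
bin=K77: ✗
bin=K20: ✓ → 62
bin=K89: ✓ → 186
bin=K24: ✓ → 171
bin=K30: ✓ → 52
bin=K78: ✗
bin=K40: ✓ → 195
hazmat_sum = 187 + 38 + 127 + 62 + 186 + 171 + 52 + 195 = 1018

1018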